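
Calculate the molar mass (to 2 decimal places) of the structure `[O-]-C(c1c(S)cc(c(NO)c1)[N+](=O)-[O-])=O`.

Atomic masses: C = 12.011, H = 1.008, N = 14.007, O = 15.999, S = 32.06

229.19

Molecular formula: C7H5N2O5S-.
M = 7×12.011 + 5×1.008 + 2×14.007 + 5×15.999 + 1×32.06 = 229.19 g/mol.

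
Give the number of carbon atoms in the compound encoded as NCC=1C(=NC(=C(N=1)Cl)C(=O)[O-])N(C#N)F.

The symbol for carbon appears 7 times in the SMILES. (Cl is a single chlorine, not C + l.)

7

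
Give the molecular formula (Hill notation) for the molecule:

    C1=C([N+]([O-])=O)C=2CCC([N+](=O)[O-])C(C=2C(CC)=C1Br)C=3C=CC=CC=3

C18H17BrN2O4

Heavy atoms from the SMILES: 1 Br, 18 C, 2 N, 4 O.
Implicit hydrogens by atom environment:
  6 × C (aromatic): 1 H each → 6
  6 × C (aromatic): no H
  3 × C: 2 H each → 6
  2 × C: 1 H each → 2
  2 × N (charge +1): no H
  2 × O: no H
  2 × O (charge -1): no H
  1 × Br: no H
  1 × C: 3 H
  Total hydrogens = 17.
Molecular formula: C18H17BrN2O4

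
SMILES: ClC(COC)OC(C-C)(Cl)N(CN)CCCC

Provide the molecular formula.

Heavy atoms from the SMILES: 11 C, 2 Cl, 2 N, 2 O.
Implicit hydrogens by atom environment:
  6 × C: 2 H each → 12
  3 × C: 3 H each → 9
  2 × Cl: no H
  2 × O: no H
  1 × C: 1 H
  1 × C: no H
  1 × N: 2 H
  1 × N: no H
  Total hydrogens = 24.
Molecular formula: C11H24Cl2N2O2

C11H24Cl2N2O2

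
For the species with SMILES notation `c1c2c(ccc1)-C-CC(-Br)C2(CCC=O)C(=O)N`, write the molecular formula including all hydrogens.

Heavy atoms from the SMILES: 1 Br, 14 C, 1 N, 2 O.
Implicit hydrogens by atom environment:
  4 × C: 2 H each → 8
  4 × C (aromatic): 1 H each → 4
  2 × C: 1 H each → 2
  2 × C (aromatic): no H
  2 × C: no H
  2 × O: no H
  1 × Br: no H
  1 × N: 2 H
  Total hydrogens = 16.
Molecular formula: C14H16BrNO2

C14H16BrNO2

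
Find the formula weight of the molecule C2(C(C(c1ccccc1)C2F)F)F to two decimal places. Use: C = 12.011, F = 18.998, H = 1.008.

Molecular formula: C10H9F3.
M = 10×12.011 + 3×18.998 + 9×1.008 = 186.18 g/mol.

186.18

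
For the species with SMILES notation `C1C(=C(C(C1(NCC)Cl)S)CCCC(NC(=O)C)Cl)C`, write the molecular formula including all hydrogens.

Heavy atoms from the SMILES: 14 C, 2 Cl, 2 N, 1 O, 1 S.
Implicit hydrogens by atom environment:
  5 × C: 2 H each → 10
  4 × C: no H
  3 × C: 3 H each → 9
  2 × C: 1 H each → 2
  2 × Cl: no H
  2 × N: 1 H each → 2
  1 × O: no H
  1 × S: 1 H
  Total hydrogens = 24.
Molecular formula: C14H24Cl2N2OS

C14H24Cl2N2OS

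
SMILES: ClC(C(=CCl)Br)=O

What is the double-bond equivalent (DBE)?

Molecular formula from the SMILES: C3HBrCl2O.
DoU = (2C + 2 + N − H − X)/2 = (2·3 + 2 + 0 − 1 − 3)/2 = 4/2 = 2.
(Structurally: 0 ring(s) + 2 π bond(s) = 2.)

2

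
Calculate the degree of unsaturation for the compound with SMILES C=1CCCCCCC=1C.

2

Molecular formula from the SMILES: C9H16.
DoU = (2C + 2 + N − H − X)/2 = (2·9 + 2 + 0 − 16 − 0)/2 = 4/2 = 2.
(Structurally: 1 ring(s) + 1 π bond(s) = 2.)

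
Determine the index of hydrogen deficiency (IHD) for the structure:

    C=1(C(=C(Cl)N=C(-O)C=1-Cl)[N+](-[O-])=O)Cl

Molecular formula from the SMILES: C5HCl3N2O3.
DoU = (2C + 2 + N − H − X)/2 = (2·5 + 2 + 2 − 1 − 3)/2 = 10/2 = 5.
(Structurally: 1 ring(s) + 4 π bond(s) = 5.)

5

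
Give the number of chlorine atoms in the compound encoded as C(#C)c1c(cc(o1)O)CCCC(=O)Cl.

1

The symbol for chlorine appears 1 time in the SMILES.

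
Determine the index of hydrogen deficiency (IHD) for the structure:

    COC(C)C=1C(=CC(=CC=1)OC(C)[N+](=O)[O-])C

Molecular formula from the SMILES: C12H17NO4.
DoU = (2C + 2 + N − H − X)/2 = (2·12 + 2 + 1 − 17 − 0)/2 = 10/2 = 5.
(Structurally: 1 ring(s) + 4 π bond(s) = 5.)

5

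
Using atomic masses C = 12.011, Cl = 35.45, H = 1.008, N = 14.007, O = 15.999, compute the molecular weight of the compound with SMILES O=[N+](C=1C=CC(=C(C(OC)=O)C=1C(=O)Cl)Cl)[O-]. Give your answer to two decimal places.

Molecular formula: C9H5Cl2NO5.
M = 9×12.011 + 2×35.45 + 5×1.008 + 1×14.007 + 5×15.999 = 278.04 g/mol.

278.04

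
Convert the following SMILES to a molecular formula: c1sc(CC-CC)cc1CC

Heavy atoms from the SMILES: 10 C, 1 S.
Implicit hydrogens by atom environment:
  4 × C: 2 H each → 8
  2 × C: 3 H each → 6
  2 × C (aromatic): 1 H each → 2
  2 × C (aromatic): no H
  1 × S (aromatic): no H
  Total hydrogens = 16.
Molecular formula: C10H16S

C10H16S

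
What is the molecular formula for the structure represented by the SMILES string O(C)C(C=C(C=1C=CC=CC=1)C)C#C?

Heavy atoms from the SMILES: 13 C, 1 O.
Implicit hydrogens by atom environment:
  5 × C (aromatic): 1 H each → 5
  3 × C: 1 H each → 3
  2 × C: 3 H each → 6
  2 × C: no H
  1 × C (aromatic): no H
  1 × O: no H
  Total hydrogens = 14.
Molecular formula: C13H14O

C13H14O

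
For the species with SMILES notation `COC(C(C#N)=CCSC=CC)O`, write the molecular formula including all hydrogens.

Heavy atoms from the SMILES: 9 C, 1 N, 2 O, 1 S.
Implicit hydrogens by atom environment:
  4 × C: 1 H each → 4
  2 × C: 3 H each → 6
  2 × C: no H
  1 × C: 2 H
  1 × N: no H
  1 × O: 1 H
  1 × O: no H
  1 × S: no H
  Total hydrogens = 13.
Molecular formula: C9H13NO2S

C9H13NO2S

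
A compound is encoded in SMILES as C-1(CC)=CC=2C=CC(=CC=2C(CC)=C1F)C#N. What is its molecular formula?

C15H14FN

Heavy atoms from the SMILES: 15 C, 1 F, 1 N.
Implicit hydrogens by atom environment:
  6 × C (aromatic): no H
  4 × C (aromatic): 1 H each → 4
  2 × C: 3 H each → 6
  2 × C: 2 H each → 4
  1 × C: no H
  1 × F: no H
  1 × N: no H
  Total hydrogens = 14.
Molecular formula: C15H14FN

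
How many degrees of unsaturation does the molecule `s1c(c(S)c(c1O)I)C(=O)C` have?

Molecular formula from the SMILES: C6H5IO2S2.
DoU = (2C + 2 + N − H − X)/2 = (2·6 + 2 + 0 − 5 − 1)/2 = 8/2 = 4.
(Structurally: 1 ring(s) + 3 π bond(s) = 4.)

4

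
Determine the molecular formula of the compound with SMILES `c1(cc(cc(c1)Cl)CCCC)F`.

Heavy atoms from the SMILES: 10 C, 1 Cl, 1 F.
Implicit hydrogens by atom environment:
  3 × C: 2 H each → 6
  3 × C (aromatic): 1 H each → 3
  3 × C (aromatic): no H
  1 × C: 3 H
  1 × Cl: no H
  1 × F: no H
  Total hydrogens = 12.
Molecular formula: C10H12ClF

C10H12ClF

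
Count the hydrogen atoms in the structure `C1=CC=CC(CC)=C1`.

10

Hydrogens are implicit in SMILES; fill each atom to its normal valence:
  5 × C (aromatic): 1 H each → 5
  1 × C: 3 H
  1 × C: 2 H
  1 × C (aromatic): no H
  Total hydrogens = 10.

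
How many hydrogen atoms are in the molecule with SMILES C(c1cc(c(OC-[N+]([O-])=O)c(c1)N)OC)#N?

Hydrogens are implicit in SMILES; fill each atom to its normal valence:
  4 × C (aromatic): no H
  3 × O: no H
  2 × C (aromatic): 1 H each → 2
  1 × C: 3 H
  1 × C: 2 H
  1 × C: no H
  1 × N: 2 H
  1 × N: no H
  1 × N (charge +1): no H
  1 × O (charge -1): no H
  Total hydrogens = 9.

9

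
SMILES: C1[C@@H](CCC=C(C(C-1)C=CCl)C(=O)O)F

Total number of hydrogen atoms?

Hydrogens are implicit in SMILES; fill each atom to its normal valence:
  5 × C: 1 H each → 5
  4 × C: 2 H each → 8
  2 × C: no H
  1 × Cl: no H
  1 × F: no H
  1 × O: 1 H
  1 × O: no H
  Total hydrogens = 14.

14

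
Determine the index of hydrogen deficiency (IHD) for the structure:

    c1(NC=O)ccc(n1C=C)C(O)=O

Molecular formula from the SMILES: C8H8N2O3.
DoU = (2C + 2 + N − H − X)/2 = (2·8 + 2 + 2 − 8 − 0)/2 = 12/2 = 6.
(Structurally: 1 ring(s) + 5 π bond(s) = 6.)

6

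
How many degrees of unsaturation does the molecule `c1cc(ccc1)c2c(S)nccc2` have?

8

Molecular formula from the SMILES: C11H9NS.
DoU = (2C + 2 + N − H − X)/2 = (2·11 + 2 + 1 − 9 − 0)/2 = 16/2 = 8.
(Structurally: 2 ring(s) + 6 π bond(s) = 8.)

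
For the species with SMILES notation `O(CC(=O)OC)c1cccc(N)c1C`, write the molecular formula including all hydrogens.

Heavy atoms from the SMILES: 10 C, 1 N, 3 O.
Implicit hydrogens by atom environment:
  3 × C (aromatic): 1 H each → 3
  3 × C (aromatic): no H
  3 × O: no H
  2 × C: 3 H each → 6
  1 × C: 2 H
  1 × C: no H
  1 × N: 2 H
  Total hydrogens = 13.
Molecular formula: C10H13NO3

C10H13NO3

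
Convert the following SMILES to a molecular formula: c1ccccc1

Heavy atoms from the SMILES: 6 C.
Implicit hydrogens by atom environment:
  6 × C (aromatic): 1 H each → 6
  Total hydrogens = 6.
Molecular formula: C6H6

C6H6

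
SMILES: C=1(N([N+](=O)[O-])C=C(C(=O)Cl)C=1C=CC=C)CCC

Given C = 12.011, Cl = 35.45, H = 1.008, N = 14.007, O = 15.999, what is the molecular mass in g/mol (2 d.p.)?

268.70

Molecular formula: C12H13ClN2O3.
M = 12×12.011 + 1×35.45 + 13×1.008 + 2×14.007 + 3×15.999 = 268.70 g/mol.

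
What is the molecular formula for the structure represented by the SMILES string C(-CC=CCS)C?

Heavy atoms from the SMILES: 6 C, 1 S.
Implicit hydrogens by atom environment:
  3 × C: 2 H each → 6
  2 × C: 1 H each → 2
  1 × C: 3 H
  1 × S: 1 H
  Total hydrogens = 12.
Molecular formula: C6H12S

C6H12S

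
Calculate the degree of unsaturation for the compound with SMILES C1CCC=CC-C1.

Molecular formula from the SMILES: C7H12.
DoU = (2C + 2 + N − H − X)/2 = (2·7 + 2 + 0 − 12 − 0)/2 = 4/2 = 2.
(Structurally: 1 ring(s) + 1 π bond(s) = 2.)

2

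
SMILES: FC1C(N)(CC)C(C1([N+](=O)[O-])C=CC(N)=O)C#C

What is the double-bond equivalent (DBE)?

6

Molecular formula from the SMILES: C11H14FN3O3.
DoU = (2C + 2 + N − H − X)/2 = (2·11 + 2 + 3 − 14 − 1)/2 = 12/2 = 6.
(Structurally: 1 ring(s) + 5 π bond(s) = 6.)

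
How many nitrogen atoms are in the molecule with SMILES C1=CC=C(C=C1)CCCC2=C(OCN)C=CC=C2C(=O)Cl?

The symbol for nitrogen appears 1 time in the SMILES.

1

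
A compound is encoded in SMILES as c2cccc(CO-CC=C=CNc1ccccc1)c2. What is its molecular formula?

C17H17NO

Heavy atoms from the SMILES: 17 C, 1 N, 1 O.
Implicit hydrogens by atom environment:
  10 × C (aromatic): 1 H each → 10
  2 × C: 2 H each → 4
  2 × C: 1 H each → 2
  2 × C (aromatic): no H
  1 × C: no H
  1 × N: 1 H
  1 × O: no H
  Total hydrogens = 17.
Molecular formula: C17H17NO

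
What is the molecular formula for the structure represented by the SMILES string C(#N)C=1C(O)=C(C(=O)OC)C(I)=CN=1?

C8H5IN2O3

Heavy atoms from the SMILES: 8 C, 1 I, 2 N, 3 O.
Implicit hydrogens by atom environment:
  4 × C (aromatic): no H
  2 × C: no H
  2 × O: no H
  1 × C: 3 H
  1 × C (aromatic): 1 H
  1 × I: no H
  1 × N (aromatic): no H
  1 × N: no H
  1 × O: 1 H
  Total hydrogens = 5.
Molecular formula: C8H5IN2O3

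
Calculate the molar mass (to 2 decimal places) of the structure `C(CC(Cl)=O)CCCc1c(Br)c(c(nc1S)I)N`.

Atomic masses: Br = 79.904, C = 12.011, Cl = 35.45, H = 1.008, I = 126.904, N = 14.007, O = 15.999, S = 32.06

463.56

Molecular formula: C11H13BrClIN2OS.
M = 1×79.904 + 11×12.011 + 1×35.45 + 13×1.008 + 1×126.904 + 2×14.007 + 1×15.999 + 1×32.06 = 463.56 g/mol.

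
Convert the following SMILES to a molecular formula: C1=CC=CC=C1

Heavy atoms from the SMILES: 6 C.
Implicit hydrogens by atom environment:
  6 × C (aromatic): 1 H each → 6
  Total hydrogens = 6.
Molecular formula: C6H6

C6H6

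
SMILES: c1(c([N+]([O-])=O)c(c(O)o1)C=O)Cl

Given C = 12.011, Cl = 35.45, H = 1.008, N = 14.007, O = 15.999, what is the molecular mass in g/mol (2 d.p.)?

Molecular formula: C5H2ClNO5.
M = 5×12.011 + 1×35.45 + 2×1.008 + 1×14.007 + 5×15.999 = 191.52 g/mol.

191.52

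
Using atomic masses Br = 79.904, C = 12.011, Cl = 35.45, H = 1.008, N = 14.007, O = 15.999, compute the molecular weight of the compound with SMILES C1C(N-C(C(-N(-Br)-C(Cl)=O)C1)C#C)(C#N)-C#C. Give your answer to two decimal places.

Molecular formula: C11H9BrClN3O.
M = 1×79.904 + 11×12.011 + 1×35.45 + 9×1.008 + 3×14.007 + 1×15.999 = 314.57 g/mol.

314.57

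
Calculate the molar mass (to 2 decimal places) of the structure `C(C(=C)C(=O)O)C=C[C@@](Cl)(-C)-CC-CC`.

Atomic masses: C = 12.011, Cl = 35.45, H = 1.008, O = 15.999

230.73

Molecular formula: C12H19ClO2.
M = 12×12.011 + 1×35.45 + 19×1.008 + 2×15.999 = 230.73 g/mol.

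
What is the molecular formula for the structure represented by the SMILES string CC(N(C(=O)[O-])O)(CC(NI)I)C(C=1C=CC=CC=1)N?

Heavy atoms from the SMILES: 12 C, 2 I, 3 N, 3 O.
Implicit hydrogens by atom environment:
  5 × C (aromatic): 1 H each → 5
  2 × C: 1 H each → 2
  2 × C: no H
  2 × I: no H
  1 × C: 3 H
  1 × C: 2 H
  1 × C (aromatic): no H
  1 × N: 2 H
  1 × N: 1 H
  1 × N: no H
  1 × O: 1 H
  1 × O: no H
  1 × O (charge -1): no H
  Total hydrogens = 16.
Net charge -1.
Molecular formula: C12H16I2N3O3-

C12H16I2N3O3-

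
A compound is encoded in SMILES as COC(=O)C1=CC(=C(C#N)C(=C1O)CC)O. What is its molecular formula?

Heavy atoms from the SMILES: 11 C, 1 N, 4 O.
Implicit hydrogens by atom environment:
  5 × C (aromatic): no H
  2 × C: 3 H each → 6
  2 × C: no H
  2 × O: 1 H each → 2
  2 × O: no H
  1 × C: 2 H
  1 × C (aromatic): 1 H
  1 × N: no H
  Total hydrogens = 11.
Molecular formula: C11H11NO4

C11H11NO4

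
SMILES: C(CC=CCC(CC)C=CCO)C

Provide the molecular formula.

Heavy atoms from the SMILES: 12 C, 1 O.
Implicit hydrogens by atom environment:
  5 × C: 2 H each → 10
  5 × C: 1 H each → 5
  2 × C: 3 H each → 6
  1 × O: 1 H
  Total hydrogens = 22.
Molecular formula: C12H22O

C12H22O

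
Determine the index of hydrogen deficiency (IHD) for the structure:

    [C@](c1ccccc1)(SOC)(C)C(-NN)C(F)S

Molecular formula from the SMILES: C11H17FN2OS2.
DoU = (2C + 2 + N − H − X)/2 = (2·11 + 2 + 2 − 17 − 1)/2 = 8/2 = 4.
(Structurally: 1 ring(s) + 3 π bond(s) = 4.)

4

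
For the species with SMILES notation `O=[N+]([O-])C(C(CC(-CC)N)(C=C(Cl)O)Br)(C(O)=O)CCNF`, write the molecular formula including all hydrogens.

C11H18BrClFN3O5

Heavy atoms from the SMILES: 1 Br, 11 C, 1 Cl, 1 F, 3 N, 5 O.
Implicit hydrogens by atom environment:
  4 × C: 2 H each → 8
  4 × C: no H
  2 × C: 1 H each → 2
  2 × O: 1 H each → 2
  2 × O: no H
  1 × Br: no H
  1 × C: 3 H
  1 × Cl: no H
  1 × F: no H
  1 × N: 2 H
  1 × N: 1 H
  1 × N (charge +1): no H
  1 × O (charge -1): no H
  Total hydrogens = 18.
Molecular formula: C11H18BrClFN3O5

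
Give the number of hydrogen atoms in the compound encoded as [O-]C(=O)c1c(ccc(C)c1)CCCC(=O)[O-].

12

Hydrogens are implicit in SMILES; fill each atom to its normal valence:
  3 × C: 2 H each → 6
  3 × C (aromatic): 1 H each → 3
  3 × C (aromatic): no H
  2 × C: no H
  2 × O: no H
  2 × O (charge -1): no H
  1 × C: 3 H
  Total hydrogens = 12.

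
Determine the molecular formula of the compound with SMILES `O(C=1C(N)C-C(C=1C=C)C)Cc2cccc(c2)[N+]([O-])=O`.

Heavy atoms from the SMILES: 15 C, 2 N, 3 O.
Implicit hydrogens by atom environment:
  4 × C (aromatic): 1 H each → 4
  3 × C: 2 H each → 6
  3 × C: 1 H each → 3
  2 × C: no H
  2 × C (aromatic): no H
  2 × O: no H
  1 × C: 3 H
  1 × N: 2 H
  1 × N (charge +1): no H
  1 × O (charge -1): no H
  Total hydrogens = 18.
Molecular formula: C15H18N2O3

C15H18N2O3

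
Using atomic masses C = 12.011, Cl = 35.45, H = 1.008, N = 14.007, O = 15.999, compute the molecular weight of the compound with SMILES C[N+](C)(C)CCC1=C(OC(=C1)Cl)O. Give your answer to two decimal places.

Molecular formula: C9H15ClNO2+.
M = 9×12.011 + 1×35.45 + 15×1.008 + 1×14.007 + 2×15.999 = 204.67 g/mol.

204.67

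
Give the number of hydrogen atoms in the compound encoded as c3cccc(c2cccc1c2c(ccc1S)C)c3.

Hydrogens are implicit in SMILES; fill each atom to its normal valence:
  10 × C (aromatic): 1 H each → 10
  6 × C (aromatic): no H
  1 × C: 3 H
  1 × S: 1 H
  Total hydrogens = 14.

14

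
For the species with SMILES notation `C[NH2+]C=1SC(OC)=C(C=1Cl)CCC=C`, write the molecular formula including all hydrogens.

Heavy atoms from the SMILES: 10 C, 1 Cl, 1 N, 1 O, 1 S.
Implicit hydrogens by atom environment:
  4 × C (aromatic): no H
  3 × C: 2 H each → 6
  2 × C: 3 H each → 6
  1 × C: 1 H
  1 × Cl: no H
  1 × N (charge +1): 2 H
  1 × O: no H
  1 × S (aromatic): no H
  Total hydrogens = 15.
Net charge +1.
Molecular formula: C10H15ClNOS+

C10H15ClNOS+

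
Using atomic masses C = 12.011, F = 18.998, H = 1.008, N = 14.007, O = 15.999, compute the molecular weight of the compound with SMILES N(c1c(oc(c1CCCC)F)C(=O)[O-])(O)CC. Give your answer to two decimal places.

244.24

Molecular formula: C11H15FNO4-.
M = 11×12.011 + 1×18.998 + 15×1.008 + 1×14.007 + 4×15.999 = 244.24 g/mol.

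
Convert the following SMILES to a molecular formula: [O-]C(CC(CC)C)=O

C6H11O2-

Heavy atoms from the SMILES: 6 C, 2 O.
Implicit hydrogens by atom environment:
  2 × C: 3 H each → 6
  2 × C: 2 H each → 4
  1 × C: 1 H
  1 × C: no H
  1 × O: no H
  1 × O (charge -1): no H
  Total hydrogens = 11.
Net charge -1.
Molecular formula: C6H11O2-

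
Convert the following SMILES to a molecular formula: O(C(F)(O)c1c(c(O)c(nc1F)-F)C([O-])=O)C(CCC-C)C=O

Heavy atoms from the SMILES: 13 C, 3 F, 1 N, 6 O.
Implicit hydrogens by atom environment:
  5 × C (aromatic): no H
  3 × C: 2 H each → 6
  3 × F: no H
  3 × O: no H
  2 × C: 1 H each → 2
  2 × C: no H
  2 × O: 1 H each → 2
  1 × C: 3 H
  1 × N (aromatic): no H
  1 × O (charge -1): no H
  Total hydrogens = 13.
Net charge -1.
Molecular formula: C13H13F3NO6-

C13H13F3NO6-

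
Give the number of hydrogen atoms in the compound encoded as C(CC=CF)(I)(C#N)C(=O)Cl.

4

Hydrogens are implicit in SMILES; fill each atom to its normal valence:
  3 × C: no H
  2 × C: 1 H each → 2
  1 × C: 2 H
  1 × Cl: no H
  1 × F: no H
  1 × I: no H
  1 × N: no H
  1 × O: no H
  Total hydrogens = 4.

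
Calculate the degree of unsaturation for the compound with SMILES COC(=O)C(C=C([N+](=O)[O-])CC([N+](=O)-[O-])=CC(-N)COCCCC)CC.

Molecular formula from the SMILES: C16H27N3O7.
DoU = (2C + 2 + N − H − X)/2 = (2·16 + 2 + 3 − 27 − 0)/2 = 10/2 = 5.
(Structurally: 0 ring(s) + 5 π bond(s) = 5.)

5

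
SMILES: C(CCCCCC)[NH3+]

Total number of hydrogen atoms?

Hydrogens are implicit in SMILES; fill each atom to its normal valence:
  6 × C: 2 H each → 12
  1 × C: 3 H
  1 × N (charge +1): 3 H
  Total hydrogens = 18.

18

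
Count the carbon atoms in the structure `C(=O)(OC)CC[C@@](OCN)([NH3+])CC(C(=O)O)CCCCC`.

14

The symbol for carbon appears 14 times in the SMILES.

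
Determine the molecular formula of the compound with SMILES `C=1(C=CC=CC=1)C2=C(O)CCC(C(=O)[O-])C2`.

C13H13O3-

Heavy atoms from the SMILES: 13 C, 3 O.
Implicit hydrogens by atom environment:
  5 × C (aromatic): 1 H each → 5
  3 × C: 2 H each → 6
  3 × C: no H
  1 × C: 1 H
  1 × C (aromatic): no H
  1 × O: 1 H
  1 × O: no H
  1 × O (charge -1): no H
  Total hydrogens = 13.
Net charge -1.
Molecular formula: C13H13O3-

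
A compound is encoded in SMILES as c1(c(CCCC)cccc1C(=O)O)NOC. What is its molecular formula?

C12H17NO3

Heavy atoms from the SMILES: 12 C, 1 N, 3 O.
Implicit hydrogens by atom environment:
  3 × C: 2 H each → 6
  3 × C (aromatic): 1 H each → 3
  3 × C (aromatic): no H
  2 × C: 3 H each → 6
  2 × O: no H
  1 × C: no H
  1 × N: 1 H
  1 × O: 1 H
  Total hydrogens = 17.
Molecular formula: C12H17NO3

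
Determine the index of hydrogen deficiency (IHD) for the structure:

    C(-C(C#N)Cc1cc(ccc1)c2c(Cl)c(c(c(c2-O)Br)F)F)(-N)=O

11

Molecular formula from the SMILES: C16H10BrClF2N2O2.
DoU = (2C + 2 + N − H − X)/2 = (2·16 + 2 + 2 − 10 − 4)/2 = 22/2 = 11.
(Structurally: 2 ring(s) + 9 π bond(s) = 11.)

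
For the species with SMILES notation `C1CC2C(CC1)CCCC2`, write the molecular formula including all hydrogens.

C10H18

Heavy atoms from the SMILES: 10 C.
Implicit hydrogens by atom environment:
  8 × C: 2 H each → 16
  2 × C: 1 H each → 2
  Total hydrogens = 18.
Molecular formula: C10H18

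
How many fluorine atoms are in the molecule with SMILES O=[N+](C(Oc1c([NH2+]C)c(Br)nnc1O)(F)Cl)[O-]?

The symbol for fluorine appears 1 time in the SMILES.

1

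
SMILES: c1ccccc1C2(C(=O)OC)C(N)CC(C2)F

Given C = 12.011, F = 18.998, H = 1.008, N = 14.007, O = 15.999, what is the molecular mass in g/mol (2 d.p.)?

Molecular formula: C13H16FNO2.
M = 13×12.011 + 1×18.998 + 16×1.008 + 1×14.007 + 2×15.999 = 237.27 g/mol.

237.27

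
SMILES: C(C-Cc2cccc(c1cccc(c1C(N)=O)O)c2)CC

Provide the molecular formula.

Heavy atoms from the SMILES: 18 C, 1 N, 2 O.
Implicit hydrogens by atom environment:
  7 × C (aromatic): 1 H each → 7
  5 × C (aromatic): no H
  4 × C: 2 H each → 8
  1 × C: 3 H
  1 × C: no H
  1 × N: 2 H
  1 × O: 1 H
  1 × O: no H
  Total hydrogens = 21.
Molecular formula: C18H21NO2

C18H21NO2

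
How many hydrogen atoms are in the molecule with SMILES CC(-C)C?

Hydrogens are implicit in SMILES; fill each atom to its normal valence:
  3 × C: 3 H each → 9
  1 × C: 1 H
  Total hydrogens = 10.

10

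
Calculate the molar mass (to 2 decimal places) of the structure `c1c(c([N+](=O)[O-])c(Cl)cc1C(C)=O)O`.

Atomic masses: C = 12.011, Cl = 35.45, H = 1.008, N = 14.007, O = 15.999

Molecular formula: C8H6ClNO4.
M = 8×12.011 + 1×35.45 + 6×1.008 + 1×14.007 + 4×15.999 = 215.59 g/mol.

215.59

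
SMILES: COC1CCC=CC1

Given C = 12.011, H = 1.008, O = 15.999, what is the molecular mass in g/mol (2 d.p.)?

112.17

Molecular formula: C7H12O.
M = 7×12.011 + 12×1.008 + 1×15.999 = 112.17 g/mol.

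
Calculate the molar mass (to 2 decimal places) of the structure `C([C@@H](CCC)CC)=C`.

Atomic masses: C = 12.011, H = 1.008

Molecular formula: C8H16.
M = 8×12.011 + 16×1.008 = 112.22 g/mol.

112.22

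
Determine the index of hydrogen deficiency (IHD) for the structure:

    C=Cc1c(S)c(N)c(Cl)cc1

5

Molecular formula from the SMILES: C8H8ClNS.
DoU = (2C + 2 + N − H − X)/2 = (2·8 + 2 + 1 − 8 − 1)/2 = 10/2 = 5.
(Structurally: 1 ring(s) + 4 π bond(s) = 5.)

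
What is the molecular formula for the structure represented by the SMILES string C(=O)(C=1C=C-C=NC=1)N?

Heavy atoms from the SMILES: 6 C, 2 N, 1 O.
Implicit hydrogens by atom environment:
  4 × C (aromatic): 1 H each → 4
  1 × C (aromatic): no H
  1 × C: no H
  1 × N: 2 H
  1 × N (aromatic): no H
  1 × O: no H
  Total hydrogens = 6.
Molecular formula: C6H6N2O

C6H6N2O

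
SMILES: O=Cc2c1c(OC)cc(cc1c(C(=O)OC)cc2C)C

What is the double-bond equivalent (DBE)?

Molecular formula from the SMILES: C16H16O4.
DoU = (2C + 2 + N − H − X)/2 = (2·16 + 2 + 0 − 16 − 0)/2 = 18/2 = 9.
(Structurally: 2 ring(s) + 7 π bond(s) = 9.)

9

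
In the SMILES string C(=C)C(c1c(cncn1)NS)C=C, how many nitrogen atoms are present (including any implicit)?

The symbol for nitrogen appears 3 times in the SMILES.

3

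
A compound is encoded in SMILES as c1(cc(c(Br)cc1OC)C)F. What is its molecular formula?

C8H8BrFO

Heavy atoms from the SMILES: 1 Br, 8 C, 1 F, 1 O.
Implicit hydrogens by atom environment:
  4 × C (aromatic): no H
  2 × C: 3 H each → 6
  2 × C (aromatic): 1 H each → 2
  1 × Br: no H
  1 × F: no H
  1 × O: no H
  Total hydrogens = 8.
Molecular formula: C8H8BrFO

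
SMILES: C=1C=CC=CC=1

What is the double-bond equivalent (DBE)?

4

Molecular formula from the SMILES: C6H6.
DoU = (2C + 2 + N − H − X)/2 = (2·6 + 2 + 0 − 6 − 0)/2 = 8/2 = 4.
(Structurally: 1 ring(s) + 3 π bond(s) = 4.)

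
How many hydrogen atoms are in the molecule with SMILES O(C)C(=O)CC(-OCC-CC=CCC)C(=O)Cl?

19

Hydrogens are implicit in SMILES; fill each atom to its normal valence:
  5 × C: 2 H each → 10
  4 × O: no H
  3 × C: 1 H each → 3
  2 × C: 3 H each → 6
  2 × C: no H
  1 × Cl: no H
  Total hydrogens = 19.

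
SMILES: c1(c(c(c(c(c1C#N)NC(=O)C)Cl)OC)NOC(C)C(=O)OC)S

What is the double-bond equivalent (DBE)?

8

Molecular formula from the SMILES: C14H16ClN3O5S.
DoU = (2C + 2 + N − H − X)/2 = (2·14 + 2 + 3 − 16 − 1)/2 = 16/2 = 8.
(Structurally: 1 ring(s) + 7 π bond(s) = 8.)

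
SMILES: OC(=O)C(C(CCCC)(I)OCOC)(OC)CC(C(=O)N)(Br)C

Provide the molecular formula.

C14H25BrINO6

Heavy atoms from the SMILES: 1 Br, 14 C, 1 I, 1 N, 6 O.
Implicit hydrogens by atom environment:
  5 × C: 2 H each → 10
  5 × C: no H
  5 × O: no H
  4 × C: 3 H each → 12
  1 × Br: no H
  1 × I: no H
  1 × N: 2 H
  1 × O: 1 H
  Total hydrogens = 25.
Molecular formula: C14H25BrINO6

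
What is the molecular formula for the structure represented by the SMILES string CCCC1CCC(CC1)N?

Heavy atoms from the SMILES: 9 C, 1 N.
Implicit hydrogens by atom environment:
  6 × C: 2 H each → 12
  2 × C: 1 H each → 2
  1 × C: 3 H
  1 × N: 2 H
  Total hydrogens = 19.
Molecular formula: C9H19N

C9H19N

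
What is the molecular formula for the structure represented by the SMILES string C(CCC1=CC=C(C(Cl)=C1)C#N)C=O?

Heavy atoms from the SMILES: 11 C, 1 Cl, 1 N, 1 O.
Implicit hydrogens by atom environment:
  3 × C: 2 H each → 6
  3 × C (aromatic): 1 H each → 3
  3 × C (aromatic): no H
  1 × C: 1 H
  1 × C: no H
  1 × Cl: no H
  1 × N: no H
  1 × O: no H
  Total hydrogens = 10.
Molecular formula: C11H10ClNO

C11H10ClNO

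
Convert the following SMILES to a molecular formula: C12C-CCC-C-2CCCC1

Heavy atoms from the SMILES: 10 C.
Implicit hydrogens by atom environment:
  8 × C: 2 H each → 16
  2 × C: 1 H each → 2
  Total hydrogens = 18.
Molecular formula: C10H18

C10H18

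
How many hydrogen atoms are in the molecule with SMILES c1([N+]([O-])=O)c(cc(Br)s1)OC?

Hydrogens are implicit in SMILES; fill each atom to its normal valence:
  3 × C (aromatic): no H
  2 × O: no H
  1 × Br: no H
  1 × C: 3 H
  1 × C (aromatic): 1 H
  1 × N (charge +1): no H
  1 × O (charge -1): no H
  1 × S (aromatic): no H
  Total hydrogens = 4.

4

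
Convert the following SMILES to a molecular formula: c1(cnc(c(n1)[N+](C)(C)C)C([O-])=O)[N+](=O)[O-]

C8H10N4O4

Heavy atoms from the SMILES: 8 C, 4 N, 4 O.
Implicit hydrogens by atom environment:
  3 × C: 3 H each → 9
  3 × C (aromatic): no H
  2 × N (aromatic): no H
  2 × N (charge +1): no H
  2 × O: no H
  2 × O (charge -1): no H
  1 × C (aromatic): 1 H
  1 × C: no H
  Total hydrogens = 10.
Molecular formula: C8H10N4O4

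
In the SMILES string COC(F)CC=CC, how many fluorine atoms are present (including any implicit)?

1

The symbol for fluorine appears 1 time in the SMILES.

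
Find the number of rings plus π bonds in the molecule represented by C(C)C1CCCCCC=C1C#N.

Molecular formula from the SMILES: C11H17N.
DoU = (2C + 2 + N − H − X)/2 = (2·11 + 2 + 1 − 17 − 0)/2 = 8/2 = 4.
(Structurally: 1 ring(s) + 3 π bond(s) = 4.)

4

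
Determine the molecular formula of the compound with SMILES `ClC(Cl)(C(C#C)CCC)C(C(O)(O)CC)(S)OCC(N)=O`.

C13H21Cl2NO4S

Heavy atoms from the SMILES: 13 C, 2 Cl, 1 N, 4 O, 1 S.
Implicit hydrogens by atom environment:
  5 × C: no H
  4 × C: 2 H each → 8
  2 × C: 3 H each → 6
  2 × C: 1 H each → 2
  2 × Cl: no H
  2 × O: 1 H each → 2
  2 × O: no H
  1 × N: 2 H
  1 × S: 1 H
  Total hydrogens = 21.
Molecular formula: C13H21Cl2NO4S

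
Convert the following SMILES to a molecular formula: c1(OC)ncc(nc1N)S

Heavy atoms from the SMILES: 5 C, 3 N, 1 O, 1 S.
Implicit hydrogens by atom environment:
  3 × C (aromatic): no H
  2 × N (aromatic): no H
  1 × C: 3 H
  1 × C (aromatic): 1 H
  1 × N: 2 H
  1 × O: no H
  1 × S: 1 H
  Total hydrogens = 7.
Molecular formula: C5H7N3OS

C5H7N3OS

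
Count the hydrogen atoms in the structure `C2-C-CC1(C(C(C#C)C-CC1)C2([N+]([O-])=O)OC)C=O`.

19

Hydrogens are implicit in SMILES; fill each atom to its normal valence:
  6 × C: 2 H each → 12
  4 × C: 1 H each → 4
  3 × C: no H
  3 × O: no H
  1 × C: 3 H
  1 × N (charge +1): no H
  1 × O (charge -1): no H
  Total hydrogens = 19.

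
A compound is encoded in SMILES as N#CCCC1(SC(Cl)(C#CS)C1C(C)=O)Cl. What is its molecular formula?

Heavy atoms from the SMILES: 10 C, 2 Cl, 1 N, 1 O, 2 S.
Implicit hydrogens by atom environment:
  6 × C: no H
  2 × C: 2 H each → 4
  2 × Cl: no H
  1 × C: 3 H
  1 × C: 1 H
  1 × N: no H
  1 × O: no H
  1 × S: 1 H
  1 × S: no H
  Total hydrogens = 9.
Molecular formula: C10H9Cl2NOS2

C10H9Cl2NOS2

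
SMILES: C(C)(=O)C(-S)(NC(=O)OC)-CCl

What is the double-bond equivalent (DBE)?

2

Molecular formula from the SMILES: C6H10ClNO3S.
DoU = (2C + 2 + N − H − X)/2 = (2·6 + 2 + 1 − 10 − 1)/2 = 4/2 = 2.
(Structurally: 0 ring(s) + 2 π bond(s) = 2.)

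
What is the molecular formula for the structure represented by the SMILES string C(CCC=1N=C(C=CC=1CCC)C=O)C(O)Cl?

Heavy atoms from the SMILES: 13 C, 1 Cl, 1 N, 2 O.
Implicit hydrogens by atom environment:
  5 × C: 2 H each → 10
  3 × C (aromatic): no H
  2 × C (aromatic): 1 H each → 2
  2 × C: 1 H each → 2
  1 × C: 3 H
  1 × Cl: no H
  1 × N (aromatic): no H
  1 × O: 1 H
  1 × O: no H
  Total hydrogens = 18.
Molecular formula: C13H18ClNO2

C13H18ClNO2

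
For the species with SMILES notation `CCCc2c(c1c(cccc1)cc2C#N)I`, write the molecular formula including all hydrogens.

C14H12IN

Heavy atoms from the SMILES: 14 C, 1 I, 1 N.
Implicit hydrogens by atom environment:
  5 × C (aromatic): 1 H each → 5
  5 × C (aromatic): no H
  2 × C: 2 H each → 4
  1 × C: 3 H
  1 × C: no H
  1 × I: no H
  1 × N: no H
  Total hydrogens = 12.
Molecular formula: C14H12IN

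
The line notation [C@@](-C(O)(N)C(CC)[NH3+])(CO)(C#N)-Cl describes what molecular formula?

Heavy atoms from the SMILES: 7 C, 1 Cl, 3 N, 2 O.
Implicit hydrogens by atom environment:
  3 × C: no H
  2 × C: 2 H each → 4
  2 × O: 1 H each → 2
  1 × C: 3 H
  1 × C: 1 H
  1 × Cl: no H
  1 × N (charge +1): 3 H
  1 × N: 2 H
  1 × N: no H
  Total hydrogens = 15.
Net charge +1.
Molecular formula: C7H15ClN3O2+

C7H15ClN3O2+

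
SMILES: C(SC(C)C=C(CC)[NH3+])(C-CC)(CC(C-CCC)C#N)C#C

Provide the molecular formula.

C19H33N2S+

Heavy atoms from the SMILES: 19 C, 2 N, 1 S.
Implicit hydrogens by atom environment:
  7 × C: 2 H each → 14
  4 × C: 3 H each → 12
  4 × C: 1 H each → 4
  4 × C: no H
  1 × N (charge +1): 3 H
  1 × N: no H
  1 × S: no H
  Total hydrogens = 33.
Net charge +1.
Molecular formula: C19H33N2S+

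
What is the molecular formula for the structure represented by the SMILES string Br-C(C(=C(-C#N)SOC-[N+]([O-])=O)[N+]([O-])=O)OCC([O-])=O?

C7H5BrN3O8S-

Heavy atoms from the SMILES: 1 Br, 7 C, 3 N, 8 O, 1 S.
Implicit hydrogens by atom environment:
  5 × O: no H
  4 × C: no H
  3 × O (charge -1): no H
  2 × C: 2 H each → 4
  2 × N (charge +1): no H
  1 × Br: no H
  1 × C: 1 H
  1 × N: no H
  1 × S: no H
  Total hydrogens = 5.
Net charge -1.
Molecular formula: C7H5BrN3O8S-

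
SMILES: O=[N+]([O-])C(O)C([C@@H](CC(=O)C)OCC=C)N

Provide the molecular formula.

Heavy atoms from the SMILES: 9 C, 2 N, 5 O.
Implicit hydrogens by atom environment:
  4 × C: 1 H each → 4
  3 × C: 2 H each → 6
  3 × O: no H
  1 × C: 3 H
  1 × C: no H
  1 × N: 2 H
  1 × N (charge +1): no H
  1 × O: 1 H
  1 × O (charge -1): no H
  Total hydrogens = 16.
Molecular formula: C9H16N2O5

C9H16N2O5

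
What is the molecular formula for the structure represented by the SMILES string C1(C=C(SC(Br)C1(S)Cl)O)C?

Heavy atoms from the SMILES: 1 Br, 6 C, 1 Cl, 1 O, 2 S.
Implicit hydrogens by atom environment:
  3 × C: 1 H each → 3
  2 × C: no H
  1 × Br: no H
  1 × C: 3 H
  1 × Cl: no H
  1 × O: 1 H
  1 × S: 1 H
  1 × S: no H
  Total hydrogens = 8.
Molecular formula: C6H8BrClOS2

C6H8BrClOS2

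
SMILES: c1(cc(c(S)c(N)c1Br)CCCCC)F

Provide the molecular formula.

C11H15BrFNS

Heavy atoms from the SMILES: 1 Br, 11 C, 1 F, 1 N, 1 S.
Implicit hydrogens by atom environment:
  5 × C (aromatic): no H
  4 × C: 2 H each → 8
  1 × Br: no H
  1 × C: 3 H
  1 × C (aromatic): 1 H
  1 × F: no H
  1 × N: 2 H
  1 × S: 1 H
  Total hydrogens = 15.
Molecular formula: C11H15BrFNS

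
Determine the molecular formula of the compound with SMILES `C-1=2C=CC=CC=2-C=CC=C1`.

C10H8

Heavy atoms from the SMILES: 10 C.
Implicit hydrogens by atom environment:
  8 × C (aromatic): 1 H each → 8
  2 × C (aromatic): no H
  Total hydrogens = 8.
Molecular formula: C10H8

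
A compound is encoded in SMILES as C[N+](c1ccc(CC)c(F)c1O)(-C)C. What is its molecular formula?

C11H17FNO+

Heavy atoms from the SMILES: 11 C, 1 F, 1 N, 1 O.
Implicit hydrogens by atom environment:
  4 × C: 3 H each → 12
  4 × C (aromatic): no H
  2 × C (aromatic): 1 H each → 2
  1 × C: 2 H
  1 × F: no H
  1 × N (charge +1): no H
  1 × O: 1 H
  Total hydrogens = 17.
Net charge +1.
Molecular formula: C11H17FNO+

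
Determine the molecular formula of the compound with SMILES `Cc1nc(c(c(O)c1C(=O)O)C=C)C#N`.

C10H8N2O3

Heavy atoms from the SMILES: 10 C, 2 N, 3 O.
Implicit hydrogens by atom environment:
  5 × C (aromatic): no H
  2 × C: no H
  2 × O: 1 H each → 2
  1 × C: 3 H
  1 × C: 2 H
  1 × C: 1 H
  1 × N (aromatic): no H
  1 × N: no H
  1 × O: no H
  Total hydrogens = 8.
Molecular formula: C10H8N2O3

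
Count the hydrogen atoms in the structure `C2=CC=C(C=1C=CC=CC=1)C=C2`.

Hydrogens are implicit in SMILES; fill each atom to its normal valence:
  10 × C (aromatic): 1 H each → 10
  2 × C (aromatic): no H
  Total hydrogens = 10.

10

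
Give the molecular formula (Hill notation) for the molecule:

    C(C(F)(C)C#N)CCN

C6H11FN2

Heavy atoms from the SMILES: 6 C, 1 F, 2 N.
Implicit hydrogens by atom environment:
  3 × C: 2 H each → 6
  2 × C: no H
  1 × C: 3 H
  1 × F: no H
  1 × N: 2 H
  1 × N: no H
  Total hydrogens = 11.
Molecular formula: C6H11FN2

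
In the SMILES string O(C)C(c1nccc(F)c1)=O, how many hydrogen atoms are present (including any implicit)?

6

Hydrogens are implicit in SMILES; fill each atom to its normal valence:
  3 × C (aromatic): 1 H each → 3
  2 × C (aromatic): no H
  2 × O: no H
  1 × C: 3 H
  1 × C: no H
  1 × F: no H
  1 × N (aromatic): no H
  Total hydrogens = 6.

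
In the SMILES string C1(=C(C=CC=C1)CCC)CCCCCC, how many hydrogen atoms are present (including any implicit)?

Hydrogens are implicit in SMILES; fill each atom to its normal valence:
  7 × C: 2 H each → 14
  4 × C (aromatic): 1 H each → 4
  2 × C: 3 H each → 6
  2 × C (aromatic): no H
  Total hydrogens = 24.

24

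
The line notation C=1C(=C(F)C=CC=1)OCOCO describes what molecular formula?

C8H9FO3

Heavy atoms from the SMILES: 8 C, 1 F, 3 O.
Implicit hydrogens by atom environment:
  4 × C (aromatic): 1 H each → 4
  2 × C: 2 H each → 4
  2 × C (aromatic): no H
  2 × O: no H
  1 × F: no H
  1 × O: 1 H
  Total hydrogens = 9.
Molecular formula: C8H9FO3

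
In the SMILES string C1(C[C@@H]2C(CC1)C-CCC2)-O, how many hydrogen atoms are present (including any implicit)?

Hydrogens are implicit in SMILES; fill each atom to its normal valence:
  7 × C: 2 H each → 14
  3 × C: 1 H each → 3
  1 × O: 1 H
  Total hydrogens = 18.

18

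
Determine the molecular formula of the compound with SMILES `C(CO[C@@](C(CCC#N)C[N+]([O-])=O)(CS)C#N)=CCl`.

C11H14ClN3O3S

Heavy atoms from the SMILES: 11 C, 1 Cl, 3 N, 3 O, 1 S.
Implicit hydrogens by atom environment:
  5 × C: 2 H each → 10
  3 × C: 1 H each → 3
  3 × C: no H
  2 × N: no H
  2 × O: no H
  1 × Cl: no H
  1 × N (charge +1): no H
  1 × O (charge -1): no H
  1 × S: 1 H
  Total hydrogens = 14.
Molecular formula: C11H14ClN3O3S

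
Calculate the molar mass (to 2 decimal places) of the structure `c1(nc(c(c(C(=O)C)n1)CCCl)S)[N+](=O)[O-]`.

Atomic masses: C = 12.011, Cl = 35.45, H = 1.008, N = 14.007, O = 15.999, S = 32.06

261.68

Molecular formula: C8H8ClN3O3S.
M = 8×12.011 + 1×35.45 + 8×1.008 + 3×14.007 + 3×15.999 + 1×32.06 = 261.68 g/mol.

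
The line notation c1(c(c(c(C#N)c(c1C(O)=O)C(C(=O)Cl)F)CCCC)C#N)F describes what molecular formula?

C15H11ClF2N2O3

Heavy atoms from the SMILES: 15 C, 1 Cl, 2 F, 2 N, 3 O.
Implicit hydrogens by atom environment:
  6 × C (aromatic): no H
  4 × C: no H
  3 × C: 2 H each → 6
  2 × F: no H
  2 × N: no H
  2 × O: no H
  1 × C: 3 H
  1 × C: 1 H
  1 × Cl: no H
  1 × O: 1 H
  Total hydrogens = 11.
Molecular formula: C15H11ClF2N2O3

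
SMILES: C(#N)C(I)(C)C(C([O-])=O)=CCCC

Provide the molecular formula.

Heavy atoms from the SMILES: 9 C, 1 I, 1 N, 2 O.
Implicit hydrogens by atom environment:
  4 × C: no H
  2 × C: 3 H each → 6
  2 × C: 2 H each → 4
  1 × C: 1 H
  1 × I: no H
  1 × N: no H
  1 × O: no H
  1 × O (charge -1): no H
  Total hydrogens = 11.
Net charge -1.
Molecular formula: C9H11INO2-

C9H11INO2-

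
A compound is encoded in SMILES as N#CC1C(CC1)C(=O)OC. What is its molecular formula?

C7H9NO2

Heavy atoms from the SMILES: 7 C, 1 N, 2 O.
Implicit hydrogens by atom environment:
  2 × C: 2 H each → 4
  2 × C: 1 H each → 2
  2 × C: no H
  2 × O: no H
  1 × C: 3 H
  1 × N: no H
  Total hydrogens = 9.
Molecular formula: C7H9NO2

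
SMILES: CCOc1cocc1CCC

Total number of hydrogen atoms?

Hydrogens are implicit in SMILES; fill each atom to its normal valence:
  3 × C: 2 H each → 6
  2 × C: 3 H each → 6
  2 × C (aromatic): 1 H each → 2
  2 × C (aromatic): no H
  1 × O (aromatic): no H
  1 × O: no H
  Total hydrogens = 14.

14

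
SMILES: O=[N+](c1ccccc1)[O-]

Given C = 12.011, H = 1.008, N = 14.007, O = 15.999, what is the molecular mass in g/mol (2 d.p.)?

Molecular formula: C6H5NO2.
M = 6×12.011 + 5×1.008 + 1×14.007 + 2×15.999 = 123.11 g/mol.

123.11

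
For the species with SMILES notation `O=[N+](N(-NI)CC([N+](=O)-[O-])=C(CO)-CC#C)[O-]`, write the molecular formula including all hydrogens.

Heavy atoms from the SMILES: 7 C, 1 I, 4 N, 5 O.
Implicit hydrogens by atom environment:
  3 × C: 2 H each → 6
  3 × C: no H
  2 × N (charge +1): no H
  2 × O: no H
  2 × O (charge -1): no H
  1 × C: 1 H
  1 × I: no H
  1 × N: 1 H
  1 × N: no H
  1 × O: 1 H
  Total hydrogens = 9.
Molecular formula: C7H9IN4O5

C7H9IN4O5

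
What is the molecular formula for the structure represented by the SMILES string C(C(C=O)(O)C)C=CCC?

C8H14O2

Heavy atoms from the SMILES: 8 C, 2 O.
Implicit hydrogens by atom environment:
  3 × C: 1 H each → 3
  2 × C: 3 H each → 6
  2 × C: 2 H each → 4
  1 × C: no H
  1 × O: 1 H
  1 × O: no H
  Total hydrogens = 14.
Molecular formula: C8H14O2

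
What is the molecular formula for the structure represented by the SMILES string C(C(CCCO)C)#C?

Heavy atoms from the SMILES: 7 C, 1 O.
Implicit hydrogens by atom environment:
  3 × C: 2 H each → 6
  2 × C: 1 H each → 2
  1 × C: 3 H
  1 × C: no H
  1 × O: 1 H
  Total hydrogens = 12.
Molecular formula: C7H12O

C7H12O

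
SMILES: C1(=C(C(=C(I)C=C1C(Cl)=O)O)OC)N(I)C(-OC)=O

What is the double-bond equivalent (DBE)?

6

Molecular formula from the SMILES: C10H8ClI2NO5.
DoU = (2C + 2 + N − H − X)/2 = (2·10 + 2 + 1 − 8 − 3)/2 = 12/2 = 6.
(Structurally: 1 ring(s) + 5 π bond(s) = 6.)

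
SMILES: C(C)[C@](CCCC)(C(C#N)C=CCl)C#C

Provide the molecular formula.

Heavy atoms from the SMILES: 13 C, 1 Cl, 1 N.
Implicit hydrogens by atom environment:
  4 × C: 2 H each → 8
  4 × C: 1 H each → 4
  3 × C: no H
  2 × C: 3 H each → 6
  1 × Cl: no H
  1 × N: no H
  Total hydrogens = 18.
Molecular formula: C13H18ClN

C13H18ClN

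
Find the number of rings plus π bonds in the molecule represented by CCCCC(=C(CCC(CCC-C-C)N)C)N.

Molecular formula from the SMILES: C15H32N2.
DoU = (2C + 2 + N − H − X)/2 = (2·15 + 2 + 2 − 32 − 0)/2 = 2/2 = 1.
(Structurally: 0 ring(s) + 1 π bond(s) = 1.)

1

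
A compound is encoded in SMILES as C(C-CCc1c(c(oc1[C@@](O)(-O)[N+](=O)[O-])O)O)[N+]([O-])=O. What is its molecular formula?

C9H12N2O9

Heavy atoms from the SMILES: 9 C, 2 N, 9 O.
Implicit hydrogens by atom environment:
  4 × C: 2 H each → 8
  4 × C (aromatic): no H
  4 × O: 1 H each → 4
  2 × N (charge +1): no H
  2 × O: no H
  2 × O (charge -1): no H
  1 × C: no H
  1 × O (aromatic): no H
  Total hydrogens = 12.
Molecular formula: C9H12N2O9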